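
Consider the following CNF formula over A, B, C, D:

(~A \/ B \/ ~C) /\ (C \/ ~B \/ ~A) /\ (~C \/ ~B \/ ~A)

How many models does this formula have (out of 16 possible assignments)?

10

Split on A, then B.
  A=1, B=1: a clause becomes empty — 0.
  A=1, B=0: remaining (C,D) ∈ {(0,0); (0,1)} — 2.
  A=0, B=1: remaining (C,D) ∈ {(0,0); (0,1); (1,0); (1,1)} — 4.
  A=0, B=0: remaining (C,D) ∈ {(0,0); (0,1); (1,0); (1,1)} — 4.
Total: 0 + 2 + 4 + 4 = 10.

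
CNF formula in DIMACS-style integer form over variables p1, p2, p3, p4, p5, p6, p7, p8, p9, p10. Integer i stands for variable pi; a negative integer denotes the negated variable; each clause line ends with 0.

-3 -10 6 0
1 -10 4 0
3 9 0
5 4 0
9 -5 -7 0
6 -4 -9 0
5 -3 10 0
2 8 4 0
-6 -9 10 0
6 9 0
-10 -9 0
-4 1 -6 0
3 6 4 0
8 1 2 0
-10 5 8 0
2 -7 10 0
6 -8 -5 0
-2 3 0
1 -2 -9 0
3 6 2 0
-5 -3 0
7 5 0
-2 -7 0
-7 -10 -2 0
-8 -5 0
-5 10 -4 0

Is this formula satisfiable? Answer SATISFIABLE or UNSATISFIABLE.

Pure literal: p1 appears only positively; assign p1 = True.
Set p2 = False and propagate.
For the remaining variables, p3 = True, p4 = True, p5 = False, p6 = True, p7 = True, p8 = True, p9 = False, p10 = True works.
Every clause has at least one true literal under this assignment.
So p1 = T, p2 = F, p3 = T, p4 = T, p5 = F, p6 = T, p7 = T, p8 = T, p9 = F, p10 = T is a satisfying assignment.

SATISFIABLE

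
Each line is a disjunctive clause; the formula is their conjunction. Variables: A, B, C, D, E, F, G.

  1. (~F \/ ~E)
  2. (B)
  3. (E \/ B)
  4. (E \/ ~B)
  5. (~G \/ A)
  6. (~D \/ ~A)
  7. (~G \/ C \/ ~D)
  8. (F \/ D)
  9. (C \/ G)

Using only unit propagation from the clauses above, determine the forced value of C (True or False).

Unit clause (B) sets B = True.
(~B \/ E) with B = True leaves only E, so E = True.
(~F \/ ~E): since E = True, the clause reduces to (~F). F = False.
(D \/ F) with F = False leaves only D, so D = True.
In (~A \/ ~D), ~D is now false; ~A must hold, so A = False.
From (A \/ ~G) and A = False: G = False.
From (C \/ G) and G = False: C = True.

True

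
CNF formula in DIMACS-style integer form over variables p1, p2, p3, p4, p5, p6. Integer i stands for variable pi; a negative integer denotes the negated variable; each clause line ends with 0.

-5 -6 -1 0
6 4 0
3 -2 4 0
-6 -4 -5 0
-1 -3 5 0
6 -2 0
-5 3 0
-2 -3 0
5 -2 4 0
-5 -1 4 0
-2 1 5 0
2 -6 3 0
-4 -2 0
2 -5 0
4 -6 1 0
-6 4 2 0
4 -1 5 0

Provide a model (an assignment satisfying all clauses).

p1 = False, p2 = False, p3 = False, p4 = True, p5 = False, p6 = False

Branch on p1: take p1 = False.
Branch on p2: take p2 = False.
  then p5 is forced to False.
The remaining clauses are satisfied by p3 = False, p4 = True, p6 = False.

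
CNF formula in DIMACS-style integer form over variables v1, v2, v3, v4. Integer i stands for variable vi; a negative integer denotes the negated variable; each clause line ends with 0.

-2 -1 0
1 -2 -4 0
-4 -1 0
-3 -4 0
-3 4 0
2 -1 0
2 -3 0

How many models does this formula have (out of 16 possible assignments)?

The models are:
  v1=F v2=F v3=F v4=F
  v1=F v2=F v3=F v4=T
  v1=F v2=T v3=F v4=F
That's 3 in total.

3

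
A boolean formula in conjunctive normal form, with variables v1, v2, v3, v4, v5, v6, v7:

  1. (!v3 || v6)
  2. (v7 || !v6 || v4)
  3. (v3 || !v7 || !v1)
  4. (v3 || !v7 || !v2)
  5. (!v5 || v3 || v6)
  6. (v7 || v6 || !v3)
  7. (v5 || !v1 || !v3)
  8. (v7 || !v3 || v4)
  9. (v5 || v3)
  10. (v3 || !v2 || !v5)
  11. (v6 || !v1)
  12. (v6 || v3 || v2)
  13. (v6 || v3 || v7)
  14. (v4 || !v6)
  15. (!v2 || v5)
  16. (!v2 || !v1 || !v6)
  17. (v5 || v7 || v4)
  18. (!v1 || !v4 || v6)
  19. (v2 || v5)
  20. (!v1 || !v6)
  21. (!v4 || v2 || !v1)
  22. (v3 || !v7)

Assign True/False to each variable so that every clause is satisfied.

v1=F, v2=T, v3=T, v4=T, v5=T, v6=T, v7=T

v1 occurs only negated in the remaining clauses — set v1 = False.
Set v2 = True and propagate.
  then v5 is forced to True.
  then v3 is forced to True.
  then v6 is forced to True.
  then v4 is forced to True.
v7 is now unconstrained; take v7 = True.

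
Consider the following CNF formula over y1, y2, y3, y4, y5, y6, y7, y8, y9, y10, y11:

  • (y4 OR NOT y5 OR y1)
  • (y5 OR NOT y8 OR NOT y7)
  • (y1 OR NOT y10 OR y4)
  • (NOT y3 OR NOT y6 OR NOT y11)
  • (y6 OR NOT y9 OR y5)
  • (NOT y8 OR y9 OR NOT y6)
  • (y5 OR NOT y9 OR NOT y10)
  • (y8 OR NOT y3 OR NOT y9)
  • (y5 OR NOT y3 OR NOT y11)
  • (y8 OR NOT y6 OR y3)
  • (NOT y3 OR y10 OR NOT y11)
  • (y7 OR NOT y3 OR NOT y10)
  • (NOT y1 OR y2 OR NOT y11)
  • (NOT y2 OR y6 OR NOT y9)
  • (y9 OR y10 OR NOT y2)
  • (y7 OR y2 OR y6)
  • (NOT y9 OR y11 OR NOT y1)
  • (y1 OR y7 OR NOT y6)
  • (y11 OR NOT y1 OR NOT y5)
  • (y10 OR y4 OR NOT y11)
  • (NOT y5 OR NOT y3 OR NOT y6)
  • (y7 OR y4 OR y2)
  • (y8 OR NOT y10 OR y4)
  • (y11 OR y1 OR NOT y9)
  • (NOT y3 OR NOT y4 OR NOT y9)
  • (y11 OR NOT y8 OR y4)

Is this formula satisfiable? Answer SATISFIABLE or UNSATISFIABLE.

SATISFIABLE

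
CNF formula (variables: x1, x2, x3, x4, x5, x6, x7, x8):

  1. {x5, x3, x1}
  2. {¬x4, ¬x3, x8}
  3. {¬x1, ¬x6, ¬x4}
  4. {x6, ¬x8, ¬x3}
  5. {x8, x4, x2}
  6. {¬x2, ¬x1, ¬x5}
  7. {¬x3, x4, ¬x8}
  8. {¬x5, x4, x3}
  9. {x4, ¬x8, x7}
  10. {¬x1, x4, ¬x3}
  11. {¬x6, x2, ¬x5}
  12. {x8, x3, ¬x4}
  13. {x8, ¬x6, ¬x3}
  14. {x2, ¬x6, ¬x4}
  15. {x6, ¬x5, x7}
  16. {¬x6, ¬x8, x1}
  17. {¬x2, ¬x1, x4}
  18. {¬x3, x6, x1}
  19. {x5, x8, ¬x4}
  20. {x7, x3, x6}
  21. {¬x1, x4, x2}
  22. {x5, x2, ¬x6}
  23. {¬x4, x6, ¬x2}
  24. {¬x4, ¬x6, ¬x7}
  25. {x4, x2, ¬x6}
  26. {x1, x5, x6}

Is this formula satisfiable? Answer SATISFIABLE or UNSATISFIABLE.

Try x1 = True.
The remaining clauses are satisfied by x2 = False, x3 = False, x4 = True, x5 = False, x6 = False, x7 = True, x8 = True.
So x1 = True, x2 = False, x3 = False, x4 = True, x5 = False, x6 = False, x7 = True, x8 = True is a satisfying assignment.

SATISFIABLE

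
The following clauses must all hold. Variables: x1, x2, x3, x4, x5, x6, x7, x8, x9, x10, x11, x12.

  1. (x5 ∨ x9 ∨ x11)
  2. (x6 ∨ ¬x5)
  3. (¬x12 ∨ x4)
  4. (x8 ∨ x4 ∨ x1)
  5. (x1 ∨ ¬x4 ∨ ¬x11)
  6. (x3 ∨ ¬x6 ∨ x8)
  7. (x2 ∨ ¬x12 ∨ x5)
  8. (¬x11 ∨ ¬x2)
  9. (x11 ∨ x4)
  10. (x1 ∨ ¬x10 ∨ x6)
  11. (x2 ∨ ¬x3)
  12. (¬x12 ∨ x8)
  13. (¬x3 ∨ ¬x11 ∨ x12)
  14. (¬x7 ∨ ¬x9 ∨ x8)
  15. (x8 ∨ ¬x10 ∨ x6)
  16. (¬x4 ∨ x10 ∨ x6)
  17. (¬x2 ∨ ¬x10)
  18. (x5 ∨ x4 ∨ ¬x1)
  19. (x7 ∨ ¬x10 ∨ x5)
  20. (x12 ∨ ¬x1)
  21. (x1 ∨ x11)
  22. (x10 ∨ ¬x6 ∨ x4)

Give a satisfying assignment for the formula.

x1=False, x2=False, x3=False, x4=False, x5=False, x6=False, x7=False, x8=True, x9=False, x10=False, x11=True, x12=False

Check each clause:
  1. (x11 ∨ x5 ∨ x9) — x11 is true.
  2. (¬x5 ∨ x6) — ¬x5 is true.
  3. (¬x12 ∨ x4) — ¬x12 is true.
  4. (x1 ∨ x8 ∨ x4) — x8 is true.
  5. (¬x11 ∨ x1 ∨ ¬x4) — ¬x4 is true.
  6. (¬x6 ∨ x3 ∨ x8) — x8 is true.
  7. (x2 ∨ x5 ∨ ¬x12) — ¬x12 is true.
  8. (¬x2 ∨ ¬x11) — ¬x2 is true.
  9. (x4 ∨ x11) — x11 is true.
  10. (¬x10 ∨ x1 ∨ x6) — ¬x10 is true.
  11. (¬x3 ∨ x2) — ¬x3 is true.
  12. (¬x12 ∨ x8) — x8 is true.
  13. (¬x11 ∨ x12 ∨ ¬x3) — ¬x3 is true.
  14. (x8 ∨ ¬x9 ∨ ¬x7) — x8 is true.
  15. (x6 ∨ x8 ∨ ¬x10) — x8 is true.
  16. (¬x4 ∨ x10 ∨ x6) — ¬x4 is true.
  17. (¬x2 ∨ ¬x10) — ¬x2 is true.
  18. (x4 ∨ ¬x1 ∨ x5) — ¬x1 is true.
  19. (x5 ∨ x7 ∨ ¬x10) — ¬x10 is true.
  20. (x12 ∨ ¬x1) — ¬x1 is true.
  21. (x1 ∨ x11) — x11 is true.
  22. (¬x6 ∨ x4 ∨ x10) — ¬x6 is true.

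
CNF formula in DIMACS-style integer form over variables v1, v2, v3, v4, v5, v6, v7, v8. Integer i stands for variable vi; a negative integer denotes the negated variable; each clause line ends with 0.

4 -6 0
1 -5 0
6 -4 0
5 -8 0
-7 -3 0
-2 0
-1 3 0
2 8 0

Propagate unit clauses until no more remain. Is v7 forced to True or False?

False

Unit clause (NOT v2) sets v2 = False.
(v8 OR v2) with v2 = False leaves only v8, so v8 = True.
(v5 OR NOT v8) with v8 = True leaves only v5, so v5 = True.
In (NOT v5 OR v1), NOT v5 is now false; v1 must hold, so v1 = True.
In (v3 OR NOT v1), NOT v1 is now false; v3 must hold, so v3 = True.
(NOT v3 OR NOT v7) with v3 = True leaves only NOT v7, so v7 = False.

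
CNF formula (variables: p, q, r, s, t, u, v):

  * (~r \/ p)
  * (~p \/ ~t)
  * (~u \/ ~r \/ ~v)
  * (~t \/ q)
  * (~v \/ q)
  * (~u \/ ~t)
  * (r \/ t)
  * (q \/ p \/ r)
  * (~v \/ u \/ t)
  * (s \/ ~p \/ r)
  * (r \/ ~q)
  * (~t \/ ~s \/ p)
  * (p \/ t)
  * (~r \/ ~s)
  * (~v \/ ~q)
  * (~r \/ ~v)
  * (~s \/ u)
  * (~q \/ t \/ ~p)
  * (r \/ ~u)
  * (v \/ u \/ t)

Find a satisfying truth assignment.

Set p = True and propagate.
  then t is forced to False.
  then r is forced to True.
  then s is forced to False.
  then v is forced to False.
  then q is forced to False.
  then u is forced to True.
Every clause has at least one true literal under this assignment.
Check each clause:
  1. (p \/ ~r) — p is true.
  2. (~t \/ ~p) — ~t is true.
  3. (~v \/ ~r \/ ~u) — ~v is true.
  4. (q \/ ~t) — ~t is true.
  5. (~v \/ q) — ~v is true.
  6. (~t \/ ~u) — ~t is true.
  7. (t \/ r) — r is true.
  8. (p \/ r \/ q) — p is true.
  9. (t \/ ~v \/ u) — ~v is true.
  10. (~p \/ s \/ r) — r is true.
  11. (~q \/ r) — r is true.
  12. (~s \/ ~t \/ p) — p is true.
  13. (t \/ p) — p is true.
  14. (~r \/ ~s) — ~s is true.
  15. (~q \/ ~v) — ~v is true.
  16. (~v \/ ~r) — ~v is true.
  17. (u \/ ~s) — ~s is true.
  18. (~q \/ t \/ ~p) — ~q is true.
  19. (r \/ ~u) — r is true.
  20. (u \/ v \/ t) — u is true.

p=True, q=False, r=True, s=False, t=False, u=True, v=False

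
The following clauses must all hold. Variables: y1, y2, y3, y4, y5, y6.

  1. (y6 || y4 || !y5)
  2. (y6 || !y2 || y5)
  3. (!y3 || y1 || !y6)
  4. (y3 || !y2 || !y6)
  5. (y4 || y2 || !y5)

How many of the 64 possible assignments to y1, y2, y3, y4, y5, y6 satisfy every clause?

29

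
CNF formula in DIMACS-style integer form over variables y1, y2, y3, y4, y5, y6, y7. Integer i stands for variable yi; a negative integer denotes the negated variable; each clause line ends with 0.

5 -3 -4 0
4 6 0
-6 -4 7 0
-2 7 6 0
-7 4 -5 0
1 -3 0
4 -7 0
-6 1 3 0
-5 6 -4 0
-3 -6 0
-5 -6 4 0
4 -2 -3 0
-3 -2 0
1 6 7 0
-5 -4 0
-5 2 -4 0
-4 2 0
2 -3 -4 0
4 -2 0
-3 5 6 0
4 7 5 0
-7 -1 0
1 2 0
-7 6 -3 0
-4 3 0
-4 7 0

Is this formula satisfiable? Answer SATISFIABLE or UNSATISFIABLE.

y4 = True:
  propagation gives y5=False, y3=False; an empty clause results — contradiction.
y4 = False:
  propagation gives y6=True, y7=False, y3=False, y1=True; an empty clause results — contradiction.
Every branch closes, so no satisfying assignment exists.

UNSATISFIABLE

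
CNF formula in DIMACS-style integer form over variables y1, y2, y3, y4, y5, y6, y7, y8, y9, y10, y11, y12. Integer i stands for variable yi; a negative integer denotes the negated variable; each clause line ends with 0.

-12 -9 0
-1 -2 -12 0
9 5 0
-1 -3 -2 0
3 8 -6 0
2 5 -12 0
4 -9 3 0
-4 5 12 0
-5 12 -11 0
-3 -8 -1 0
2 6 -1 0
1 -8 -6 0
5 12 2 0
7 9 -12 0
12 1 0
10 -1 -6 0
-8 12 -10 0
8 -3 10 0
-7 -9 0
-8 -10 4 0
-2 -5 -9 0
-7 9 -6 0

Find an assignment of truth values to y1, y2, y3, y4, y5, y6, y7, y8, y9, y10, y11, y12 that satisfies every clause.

y1=F, y2=F, y3=T, y4=T, y5=T, y6=F, y7=T, y8=T, y9=F, y10=T, y11=T, y12=T

Check each clause:
  1. (~y9 \/ ~y12) — ~y9 is true.
  2. (~y2 \/ ~y1 \/ ~y12) — ~y2 is true.
  3. (y5 \/ y9) — y5 is true.
  4. (~y3 \/ ~y2 \/ ~y1) — ~y2 is true.
  5. (~y6 \/ y3 \/ y8) — y8 is true.
  6. (~y12 \/ y5 \/ y2) — y5 is true.
  7. (y4 \/ y3 \/ ~y9) — y3 is true.
  8. (y12 \/ ~y4 \/ y5) — y5 is true.
  9. (y12 \/ ~y5 \/ ~y11) — y12 is true.
  10. (~y3 \/ ~y1 \/ ~y8) — ~y1 is true.
  11. (y6 \/ ~y1 \/ y2) — ~y1 is true.
  12. (~y6 \/ y1 \/ ~y8) — ~y6 is true.
  13. (y12 \/ y5 \/ y2) — y12 is true.
  14. (~y12 \/ y7 \/ y9) — y7 is true.
  15. (y12 \/ y1) — y12 is true.
  16. (y10 \/ ~y1 \/ ~y6) — y10 is true.
  17. (~y8 \/ ~y10 \/ y12) — y12 is true.
  18. (y10 \/ ~y3 \/ y8) — y8 is true.
  19. (~y7 \/ ~y9) — ~y9 is true.
  20. (y4 \/ ~y8 \/ ~y10) — y4 is true.
  21. (~y5 \/ ~y9 \/ ~y2) — ~y2 is true.
  22. (~y6 \/ y9 \/ ~y7) — ~y6 is true.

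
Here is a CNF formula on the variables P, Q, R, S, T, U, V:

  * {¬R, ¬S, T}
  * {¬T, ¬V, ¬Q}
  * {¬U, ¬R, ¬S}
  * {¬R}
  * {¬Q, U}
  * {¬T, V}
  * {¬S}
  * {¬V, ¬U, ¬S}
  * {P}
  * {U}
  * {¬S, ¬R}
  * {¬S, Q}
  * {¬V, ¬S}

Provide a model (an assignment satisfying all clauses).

Unit propagation: (¬R) forces R = False.
The clause (¬S) is unit: S must be False.
(P) is a unit clause, so P = True.
(U) is a unit clause, so U = True.
Pure literal: T appears only negated; assign T = False.
Q, V are now unconstrained; take Q = True, V = True.
Check each clause:
  1. {T, ¬S, ¬R} — ¬R is true.
  2. {¬V, ¬Q, ¬T} — ¬T is true.
  3. {¬R, ¬U, ¬S} — ¬S is true.
  4. {¬R} — ¬R is true.
  5. {U, ¬Q} — U is true.
  6. {V, ¬T} — ¬T is true.
  7. {¬S} — ¬S is true.
  8. {¬U, ¬S, ¬V} — ¬S is true.
  9. {P} — P is true.
  10. {U} — U is true.
  11. {¬S, ¬R} — ¬S is true.
  12. {Q, ¬S} — Q is true.
  13. {¬S, ¬V} — ¬S is true.

P = T, Q = T, R = F, S = F, T = F, U = T, V = T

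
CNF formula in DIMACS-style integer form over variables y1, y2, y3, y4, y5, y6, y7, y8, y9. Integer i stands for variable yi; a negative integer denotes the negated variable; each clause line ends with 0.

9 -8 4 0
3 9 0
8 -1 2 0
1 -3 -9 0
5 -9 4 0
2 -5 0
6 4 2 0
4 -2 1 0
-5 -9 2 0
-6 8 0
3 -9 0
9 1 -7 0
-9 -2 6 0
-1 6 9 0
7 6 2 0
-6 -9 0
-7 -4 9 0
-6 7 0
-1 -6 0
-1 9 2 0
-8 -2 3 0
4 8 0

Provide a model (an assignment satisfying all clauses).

Try y1 = True.
  then y6 is forced to False.
  then y9 is forced to True.
  then y3 is forced to True.
  then y2 is forced to False.
  then y8 is forced to True.
  then y5 is forced to False.
  then y4 is forced to True.
  then y7 is forced to True.
Every clause has at least one true literal under this assignment.

y1=True  y2=False  y3=True  y4=True  y5=False  y6=False  y7=True  y8=True  y9=True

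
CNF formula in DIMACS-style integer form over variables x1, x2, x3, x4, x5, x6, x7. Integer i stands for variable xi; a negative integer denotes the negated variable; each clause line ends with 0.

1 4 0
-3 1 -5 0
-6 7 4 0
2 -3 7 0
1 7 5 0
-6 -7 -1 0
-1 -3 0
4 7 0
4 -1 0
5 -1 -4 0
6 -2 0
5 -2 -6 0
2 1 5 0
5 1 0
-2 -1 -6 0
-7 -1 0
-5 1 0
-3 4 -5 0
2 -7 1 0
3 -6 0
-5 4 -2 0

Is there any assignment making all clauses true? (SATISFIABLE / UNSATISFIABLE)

SATISFIABLE

Try x1 = True.
  then x3 is forced to False.
  then x4 is forced to True.
  then x5 is forced to True.
  then x7 is forced to False.
  then x6 is forced to False.
  then x2 is forced to False.
So x1 = True, x2 = False, x3 = False, x4 = True, x5 = True, x6 = False, x7 = False is a satisfying assignment.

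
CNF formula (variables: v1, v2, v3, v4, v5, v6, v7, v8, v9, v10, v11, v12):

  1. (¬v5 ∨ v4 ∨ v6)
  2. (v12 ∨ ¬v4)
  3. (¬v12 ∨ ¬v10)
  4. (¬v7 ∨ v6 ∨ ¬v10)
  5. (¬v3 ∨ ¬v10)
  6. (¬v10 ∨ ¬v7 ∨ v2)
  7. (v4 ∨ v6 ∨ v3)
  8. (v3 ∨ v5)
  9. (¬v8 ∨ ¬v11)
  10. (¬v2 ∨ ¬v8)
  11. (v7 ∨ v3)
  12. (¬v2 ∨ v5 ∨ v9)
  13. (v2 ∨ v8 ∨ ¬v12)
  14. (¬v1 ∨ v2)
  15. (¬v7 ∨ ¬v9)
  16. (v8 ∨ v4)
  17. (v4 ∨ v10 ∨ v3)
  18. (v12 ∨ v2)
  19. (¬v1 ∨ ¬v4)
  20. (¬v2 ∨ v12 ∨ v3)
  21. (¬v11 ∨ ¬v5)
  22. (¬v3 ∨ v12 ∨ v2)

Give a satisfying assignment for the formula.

v1=F, v2=F, v3=T, v4=T, v5=F, v6=F, v7=F, v8=T, v9=T, v10=F, v11=F, v12=T

Check each clause:
  1. (v6 ∨ ¬v5 ∨ v4) — ¬v5 is true.
  2. (v12 ∨ ¬v4) — v12 is true.
  3. (¬v12 ∨ ¬v10) — ¬v10 is true.
  4. (¬v10 ∨ ¬v7 ∨ v6) — ¬v7 is true.
  5. (¬v3 ∨ ¬v10) — ¬v10 is true.
  6. (¬v10 ∨ v2 ∨ ¬v7) — ¬v7 is true.
  7. (v6 ∨ v4 ∨ v3) — v3 is true.
  8. (v3 ∨ v5) — v3 is true.
  9. (¬v8 ∨ ¬v11) — ¬v11 is true.
  10. (¬v2 ∨ ¬v8) — ¬v2 is true.
  11. (v7 ∨ v3) — v3 is true.
  12. (v9 ∨ v5 ∨ ¬v2) — v9 is true.
  13. (v2 ∨ v8 ∨ ¬v12) — v8 is true.
  14. (v2 ∨ ¬v1) — ¬v1 is true.
  15. (¬v9 ∨ ¬v7) — ¬v7 is true.
  16. (v8 ∨ v4) — v8 is true.
  17. (v4 ∨ v3 ∨ v10) — v3 is true.
  18. (v12 ∨ v2) — v12 is true.
  19. (¬v1 ∨ ¬v4) — ¬v1 is true.
  20. (v3 ∨ ¬v2 ∨ v12) — v3 is true.
  21. (¬v11 ∨ ¬v5) — ¬v5 is true.
  22. (v2 ∨ ¬v3 ∨ v12) — v12 is true.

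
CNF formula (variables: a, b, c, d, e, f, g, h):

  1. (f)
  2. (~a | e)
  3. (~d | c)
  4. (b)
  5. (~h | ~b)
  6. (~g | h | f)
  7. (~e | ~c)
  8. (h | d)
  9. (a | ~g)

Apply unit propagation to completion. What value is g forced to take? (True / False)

False

Unit clause (f) sets f = True.
(b) is a unit clause: b = True.
In (~b | ~h), ~b is now false; ~h must hold, so h = False.
From (h | d) and h = False: d = True.
(~d | c): since d = True, the clause reduces to (c). c = True.
From (~c | ~e) and c = True: e = False.
From (~a | e) and e = False: a = False.
(~g | a) with a = False leaves only ~g, so g = False.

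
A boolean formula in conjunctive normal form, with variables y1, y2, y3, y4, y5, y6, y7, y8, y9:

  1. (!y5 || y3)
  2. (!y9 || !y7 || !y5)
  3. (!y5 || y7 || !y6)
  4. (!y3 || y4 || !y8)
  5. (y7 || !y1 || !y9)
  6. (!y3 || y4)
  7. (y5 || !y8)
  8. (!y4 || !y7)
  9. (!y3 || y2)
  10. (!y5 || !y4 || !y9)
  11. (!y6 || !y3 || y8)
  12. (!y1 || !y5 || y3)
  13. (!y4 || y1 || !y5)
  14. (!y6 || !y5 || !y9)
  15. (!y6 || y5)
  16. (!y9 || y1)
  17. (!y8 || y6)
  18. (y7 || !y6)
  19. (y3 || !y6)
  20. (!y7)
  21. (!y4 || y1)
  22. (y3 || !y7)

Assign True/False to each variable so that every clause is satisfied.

Unit propagation: (!y7) forces y7 = False.
Unit propagation: (!y6) forces y6 = False.
The clause (!y8) is unit: y8 must be False.
Pure literal: y2 appears only positively; assign y2 = True.
Pure literal: y5 appears only negated; assign y5 = False.
Try y1 = True.
  then y9 is forced to False.
Branch on y3: take y3 = False.
y4 is now unconstrained; take y4 = True.

y1=1, y2=1, y3=0, y4=1, y5=0, y6=0, y7=0, y8=0, y9=0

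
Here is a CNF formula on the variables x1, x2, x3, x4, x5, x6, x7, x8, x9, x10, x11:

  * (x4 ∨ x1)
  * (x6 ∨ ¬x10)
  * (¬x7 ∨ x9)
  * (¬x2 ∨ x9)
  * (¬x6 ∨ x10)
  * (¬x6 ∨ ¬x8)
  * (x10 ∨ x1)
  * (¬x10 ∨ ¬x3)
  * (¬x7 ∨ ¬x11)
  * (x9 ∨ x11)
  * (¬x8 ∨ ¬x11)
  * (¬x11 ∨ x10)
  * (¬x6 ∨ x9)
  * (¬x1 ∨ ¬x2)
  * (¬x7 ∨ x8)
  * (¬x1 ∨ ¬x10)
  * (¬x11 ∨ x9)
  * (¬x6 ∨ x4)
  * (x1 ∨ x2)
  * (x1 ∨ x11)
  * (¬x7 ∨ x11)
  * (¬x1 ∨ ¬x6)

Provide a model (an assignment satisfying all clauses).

x3 occurs only negated in the remaining clauses — set x3 = False.
x7 occurs only negated in the remaining clauses — set x7 = False.
Set x1 = True and propagate.
  then x2 is forced to False.
  then x10 is forced to False.
  then x6 is forced to False.
  then x11 is forced to False.
  then x9 is forced to True.
x4, x5, x8 are now unconstrained; take x4 = False, x5 = False, x8 = False.

x1=True, x2=False, x3=False, x4=False, x5=False, x6=False, x7=False, x8=False, x9=True, x10=False, x11=False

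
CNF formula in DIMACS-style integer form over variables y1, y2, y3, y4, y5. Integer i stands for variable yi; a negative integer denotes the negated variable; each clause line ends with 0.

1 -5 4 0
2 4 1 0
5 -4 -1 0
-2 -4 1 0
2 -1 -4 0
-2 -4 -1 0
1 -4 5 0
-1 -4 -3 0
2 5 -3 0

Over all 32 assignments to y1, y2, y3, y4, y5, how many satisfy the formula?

Split on y1, then y4.
  y1=T, y4=T: a clause becomes empty — 0.
  y1=T, y4=F: 7 of the 8 assignments to (y2,y3,y5) work.
  y1=F, y4=T: remaining (y2,y3,y5) ∈ {(F,F,T); (F,T,T)} — 2.
  y1=F, y4=F: remaining (y2,y3,y5) ∈ {(T,F,F); (T,T,F)} — 2.
Total: 0 + 7 + 2 + 2 = 11.

11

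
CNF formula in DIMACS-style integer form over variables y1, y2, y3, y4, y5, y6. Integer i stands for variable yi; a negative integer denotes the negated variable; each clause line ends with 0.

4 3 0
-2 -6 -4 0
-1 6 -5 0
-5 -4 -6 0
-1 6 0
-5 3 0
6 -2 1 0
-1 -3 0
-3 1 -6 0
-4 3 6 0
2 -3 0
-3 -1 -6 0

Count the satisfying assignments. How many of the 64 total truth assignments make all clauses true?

2

Satisfying assignments:
  y1=F y2=F y3=F y4=T y5=F y6=T
  y1=T y2=F y3=F y4=T y5=F y6=T
Count: 2.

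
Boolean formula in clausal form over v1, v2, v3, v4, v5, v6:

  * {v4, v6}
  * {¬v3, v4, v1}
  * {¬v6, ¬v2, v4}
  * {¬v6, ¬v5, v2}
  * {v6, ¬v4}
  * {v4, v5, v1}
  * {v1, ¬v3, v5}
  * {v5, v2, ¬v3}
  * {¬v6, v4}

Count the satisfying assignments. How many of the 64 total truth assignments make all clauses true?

9

Case analysis on v4 and v6:
  v4=1, v6=1: 9 of the 16 assignments to (v1,v2,v3,v5) work.
  v4=1, v6=0: a clause becomes empty — 0.
  v4=0, v6=1: a clause becomes empty — 0.
  v4=0, v6=0: a clause becomes empty — 0.
Total: 9 + 0 + 0 + 0 = 9.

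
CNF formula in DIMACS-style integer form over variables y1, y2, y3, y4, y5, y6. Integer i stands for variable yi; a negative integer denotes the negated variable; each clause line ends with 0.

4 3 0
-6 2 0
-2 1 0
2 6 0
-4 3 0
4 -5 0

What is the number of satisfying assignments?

6

Satisfying assignments:
  y1=1 y2=1 y3=1 y4=0 y5=0 y6=0
  y1=1 y2=1 y3=1 y4=0 y5=0 y6=1
  y1=1 y2=1 y3=1 y4=1 y5=0 y6=0
  y1=1 y2=1 y3=1 y4=1 y5=0 y6=1
  y1=1 y2=1 y3=1 y4=1 y5=1 y6=0
  y1=1 y2=1 y3=1 y4=1 y5=1 y6=1
Count: 6.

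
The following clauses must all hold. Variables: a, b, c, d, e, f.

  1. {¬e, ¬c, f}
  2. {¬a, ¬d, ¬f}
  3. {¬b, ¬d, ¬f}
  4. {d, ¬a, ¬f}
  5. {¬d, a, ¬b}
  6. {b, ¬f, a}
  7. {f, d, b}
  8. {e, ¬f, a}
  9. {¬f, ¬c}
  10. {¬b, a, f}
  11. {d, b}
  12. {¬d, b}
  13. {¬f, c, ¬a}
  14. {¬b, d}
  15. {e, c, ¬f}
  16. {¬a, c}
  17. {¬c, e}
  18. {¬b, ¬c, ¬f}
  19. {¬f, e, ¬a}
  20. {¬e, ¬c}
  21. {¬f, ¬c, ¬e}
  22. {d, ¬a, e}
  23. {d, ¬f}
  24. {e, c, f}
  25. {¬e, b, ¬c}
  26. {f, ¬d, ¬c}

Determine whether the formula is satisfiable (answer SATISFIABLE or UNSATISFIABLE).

UNSATISFIABLE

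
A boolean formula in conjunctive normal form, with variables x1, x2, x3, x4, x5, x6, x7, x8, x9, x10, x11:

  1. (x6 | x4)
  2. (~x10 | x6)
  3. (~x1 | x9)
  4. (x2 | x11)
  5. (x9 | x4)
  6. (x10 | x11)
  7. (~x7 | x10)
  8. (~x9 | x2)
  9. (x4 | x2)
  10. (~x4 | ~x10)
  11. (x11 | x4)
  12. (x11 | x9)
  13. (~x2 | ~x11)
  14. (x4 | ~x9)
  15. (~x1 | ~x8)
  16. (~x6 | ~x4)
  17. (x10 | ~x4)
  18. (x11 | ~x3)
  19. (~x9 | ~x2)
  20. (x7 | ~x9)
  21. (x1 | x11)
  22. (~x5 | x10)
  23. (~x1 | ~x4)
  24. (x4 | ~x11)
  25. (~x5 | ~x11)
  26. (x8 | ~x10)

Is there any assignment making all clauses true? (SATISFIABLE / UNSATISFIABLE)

UNSATISFIABLE

x4 = True:
  propagation gives x10=False; an empty clause results — contradiction.
x4 = False:
  propagation gives x6=True, x9=True; an empty clause results — contradiction.
Every branch closes, so no satisfying assignment exists.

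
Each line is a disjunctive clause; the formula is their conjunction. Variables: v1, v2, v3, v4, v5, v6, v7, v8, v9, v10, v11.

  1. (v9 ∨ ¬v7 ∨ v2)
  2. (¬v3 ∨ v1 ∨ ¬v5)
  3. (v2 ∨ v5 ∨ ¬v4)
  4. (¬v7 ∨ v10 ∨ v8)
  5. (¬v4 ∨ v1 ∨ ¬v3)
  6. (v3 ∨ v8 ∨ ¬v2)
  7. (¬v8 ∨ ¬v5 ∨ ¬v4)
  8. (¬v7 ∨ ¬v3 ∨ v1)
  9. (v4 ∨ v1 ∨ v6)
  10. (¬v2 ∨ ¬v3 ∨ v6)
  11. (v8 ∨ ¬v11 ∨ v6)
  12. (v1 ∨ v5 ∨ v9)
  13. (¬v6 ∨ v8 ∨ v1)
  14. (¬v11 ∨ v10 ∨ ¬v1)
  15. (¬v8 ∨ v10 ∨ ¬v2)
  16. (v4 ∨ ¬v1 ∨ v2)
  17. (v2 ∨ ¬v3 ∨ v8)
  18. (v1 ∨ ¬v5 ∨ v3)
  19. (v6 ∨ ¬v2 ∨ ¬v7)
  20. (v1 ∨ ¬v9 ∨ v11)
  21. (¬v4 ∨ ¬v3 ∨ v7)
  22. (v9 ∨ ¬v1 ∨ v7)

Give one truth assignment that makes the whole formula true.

Pure literal: v10 appears only positively; assign v10 = True.
Branch on v1: take v1 = True.
Set v2 = True and propagate.
The remaining clauses are satisfied by v3 = False, v4 = True, v5 = False, v6 = True, v7 = False, v8 = True, v9 = True, v11 = True.
Every clause has at least one true literal under this assignment.
Check each clause:
  1. (v2 ∨ v9 ∨ ¬v7) — ¬v7 is true.
  2. (¬v3 ∨ ¬v5 ∨ v1) — v1 is true.
  3. (v5 ∨ v2 ∨ ¬v4) — v2 is true.
  4. (v10 ∨ v8 ∨ ¬v7) — v8 is true.
  5. (¬v3 ∨ ¬v4 ∨ v1) — v1 is true.
  6. (v3 ∨ v8 ∨ ¬v2) — v8 is true.
  7. (¬v4 ∨ ¬v5 ∨ ¬v8) — ¬v5 is true.
  8. (v1 ∨ ¬v7 ∨ ¬v3) — ¬v7 is true.
  9. (v6 ∨ v1 ∨ v4) — v1 is true.
  10. (v6 ∨ ¬v2 ∨ ¬v3) — ¬v3 is true.
  11. (v8 ∨ v6 ∨ ¬v11) — v8 is true.
  12. (v1 ∨ v5 ∨ v9) — v1 is true.
  13. (v1 ∨ v8 ∨ ¬v6) — v8 is true.
  14. (v10 ∨ ¬v1 ∨ ¬v11) — v10 is true.
  15. (v10 ∨ ¬v8 ∨ ¬v2) — v10 is true.
  16. (v4 ∨ v2 ∨ ¬v1) — v2 is true.
  17. (¬v3 ∨ v8 ∨ v2) — v8 is true.
  18. (v1 ∨ v3 ∨ ¬v5) — v1 is true.
  19. (v6 ∨ ¬v7 ∨ ¬v2) — ¬v7 is true.
  20. (¬v9 ∨ v1 ∨ v11) — v1 is true.
  21. (¬v3 ∨ v7 ∨ ¬v4) — ¬v3 is true.
  22. (¬v1 ∨ v9 ∨ v7) — v9 is true.

v1 = 1, v2 = 1, v3 = 0, v4 = 1, v5 = 0, v6 = 1, v7 = 0, v8 = 1, v9 = 1, v10 = 1, v11 = 1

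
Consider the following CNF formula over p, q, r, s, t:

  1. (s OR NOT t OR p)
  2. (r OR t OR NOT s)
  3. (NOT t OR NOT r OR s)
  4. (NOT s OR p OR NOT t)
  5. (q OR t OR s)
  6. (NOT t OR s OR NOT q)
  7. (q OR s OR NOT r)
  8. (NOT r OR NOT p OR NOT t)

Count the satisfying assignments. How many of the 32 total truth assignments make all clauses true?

11

Case analysis on s and t:
  s=T, t=T: remaining (p,q,r) ∈ {(T,F,F); (T,T,F)} — 2.
  s=T, t=F: remaining (p,q,r) ∈ {(F,F,T); (F,T,T); (T,F,T); (T,T,T)} — 4.
  s=F, t=T: remaining (p,q,r) ∈ {(T,F,F)} — 1.
  s=F, t=F: remaining (p,q,r) ∈ {(F,T,F); (F,T,T); (T,T,F); (T,T,T)} — 4.
Total: 2 + 4 + 1 + 4 = 11.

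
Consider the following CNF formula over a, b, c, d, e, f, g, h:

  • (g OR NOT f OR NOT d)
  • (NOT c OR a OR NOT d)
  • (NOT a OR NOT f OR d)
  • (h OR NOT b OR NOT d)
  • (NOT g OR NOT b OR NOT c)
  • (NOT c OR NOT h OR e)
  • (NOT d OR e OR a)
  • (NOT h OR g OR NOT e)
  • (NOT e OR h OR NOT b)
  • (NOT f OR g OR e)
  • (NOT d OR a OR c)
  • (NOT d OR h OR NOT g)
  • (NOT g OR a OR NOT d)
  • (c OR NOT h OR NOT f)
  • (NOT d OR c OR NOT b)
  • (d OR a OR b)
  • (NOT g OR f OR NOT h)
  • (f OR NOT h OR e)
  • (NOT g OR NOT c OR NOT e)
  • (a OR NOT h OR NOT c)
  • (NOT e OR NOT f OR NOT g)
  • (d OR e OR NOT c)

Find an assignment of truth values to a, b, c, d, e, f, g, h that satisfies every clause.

a=True  b=False  c=False  d=False  e=True  f=False  g=False  h=False

Try a = True.
The remaining clauses are satisfied by b = False, c = False, d = False, e = True, f = False, g = False, h = False.
Check each clause:
  1. (NOT f OR NOT d OR g) — NOT f is true.
  2. (NOT d OR NOT c OR a) — a is true.
  3. (d OR NOT f OR NOT a) — NOT f is true.
  4. (NOT d OR NOT b OR h) — NOT d is true.
  5. (NOT c OR NOT b OR NOT g) — NOT g is true.
  6. (NOT h OR e OR NOT c) — NOT h is true.
  7. (NOT d OR e OR a) — a is true.
  8. (g OR NOT h OR NOT e) — NOT h is true.
  9. (h OR NOT b OR NOT e) — NOT b is true.
  10. (g OR NOT f OR e) — NOT f is true.
  11. (c OR a OR NOT d) — a is true.
  12. (h OR NOT d OR NOT g) — NOT g is true.
  13. (a OR NOT d OR NOT g) — NOT g is true.
  14. (NOT h OR c OR NOT f) — NOT h is true.
  15. (NOT d OR c OR NOT b) — NOT d is true.
  16. (d OR a OR b) — a is true.
  17. (NOT h OR NOT g OR f) — NOT h is true.
  18. (NOT h OR e OR f) — NOT h is true.
  19. (NOT c OR NOT e OR NOT g) — NOT g is true.
  20. (a OR NOT h OR NOT c) — NOT h is true.
  21. (NOT e OR NOT g OR NOT f) — NOT g is true.
  22. (e OR NOT c OR d) — e is true.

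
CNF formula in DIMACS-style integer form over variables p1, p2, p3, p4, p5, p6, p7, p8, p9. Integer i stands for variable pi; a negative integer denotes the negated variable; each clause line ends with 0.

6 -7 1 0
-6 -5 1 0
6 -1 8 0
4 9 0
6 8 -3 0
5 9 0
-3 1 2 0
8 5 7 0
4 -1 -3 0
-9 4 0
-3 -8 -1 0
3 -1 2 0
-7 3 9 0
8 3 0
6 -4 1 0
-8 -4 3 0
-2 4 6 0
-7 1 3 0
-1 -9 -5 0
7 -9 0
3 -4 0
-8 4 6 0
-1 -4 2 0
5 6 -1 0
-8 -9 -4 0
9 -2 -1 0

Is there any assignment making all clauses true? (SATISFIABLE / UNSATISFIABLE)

SATISFIABLE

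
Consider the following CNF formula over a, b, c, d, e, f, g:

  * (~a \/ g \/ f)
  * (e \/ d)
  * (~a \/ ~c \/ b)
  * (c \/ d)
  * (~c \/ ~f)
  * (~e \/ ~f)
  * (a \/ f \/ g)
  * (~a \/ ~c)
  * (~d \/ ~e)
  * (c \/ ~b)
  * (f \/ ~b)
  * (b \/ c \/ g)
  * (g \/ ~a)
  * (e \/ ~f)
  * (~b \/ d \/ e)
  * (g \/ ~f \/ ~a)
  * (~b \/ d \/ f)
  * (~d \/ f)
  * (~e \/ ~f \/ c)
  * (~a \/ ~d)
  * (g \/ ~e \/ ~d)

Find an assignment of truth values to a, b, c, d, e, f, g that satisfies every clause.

a=False, b=False, c=True, d=False, e=True, f=False, g=True

Check each clause:
  1. (~a \/ f \/ g) — ~a is true.
  2. (e \/ d) — e is true.
  3. (~a \/ ~c \/ b) — ~a is true.
  4. (c \/ d) — c is true.
  5. (~f \/ ~c) — ~f is true.
  6. (~f \/ ~e) — ~f is true.
  7. (g \/ a \/ f) — g is true.
  8. (~a \/ ~c) — ~a is true.
  9. (~e \/ ~d) — ~d is true.
  10. (~b \/ c) — c is true.
  11. (f \/ ~b) — ~b is true.
  12. (c \/ b \/ g) — c is true.
  13. (~a \/ g) — ~a is true.
  14. (e \/ ~f) — ~f is true.
  15. (e \/ d \/ ~b) — e is true.
  16. (~f \/ ~a \/ g) — ~f is true.
  17. (~b \/ f \/ d) — ~b is true.
  18. (~d \/ f) — ~d is true.
  19. (c \/ ~f \/ ~e) — ~f is true.
  20. (~d \/ ~a) — ~d is true.
  21. (g \/ ~d \/ ~e) — ~d is true.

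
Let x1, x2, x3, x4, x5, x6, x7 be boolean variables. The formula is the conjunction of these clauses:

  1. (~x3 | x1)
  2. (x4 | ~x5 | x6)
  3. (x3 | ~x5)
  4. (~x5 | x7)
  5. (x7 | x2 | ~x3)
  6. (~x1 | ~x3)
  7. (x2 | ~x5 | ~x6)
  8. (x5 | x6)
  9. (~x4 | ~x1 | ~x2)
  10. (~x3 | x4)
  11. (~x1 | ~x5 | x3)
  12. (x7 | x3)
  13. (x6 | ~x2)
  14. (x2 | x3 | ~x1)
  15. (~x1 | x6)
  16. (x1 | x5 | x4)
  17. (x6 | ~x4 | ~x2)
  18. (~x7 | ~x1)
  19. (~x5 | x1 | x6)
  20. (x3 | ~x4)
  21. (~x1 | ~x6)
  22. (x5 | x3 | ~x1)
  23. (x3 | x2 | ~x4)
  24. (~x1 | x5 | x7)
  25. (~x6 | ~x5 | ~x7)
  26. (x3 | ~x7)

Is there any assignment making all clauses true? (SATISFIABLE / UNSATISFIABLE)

UNSATISFIABLE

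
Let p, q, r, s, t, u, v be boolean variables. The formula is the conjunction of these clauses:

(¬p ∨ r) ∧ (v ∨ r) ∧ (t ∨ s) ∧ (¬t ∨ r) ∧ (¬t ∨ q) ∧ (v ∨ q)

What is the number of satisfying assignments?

32

Split on r, then t.
  r=1, t=1: forces q=1; p, s, u, v free → 2^4 = 16.
  r=1, t=0: p, u free; 3 ways for (q,s,v) × 2^2 = 12.
  r=0, t=1: a clause becomes empty — 0.
  r=0, t=0: remaining (p,q,s,u,v) ∈ {(0,0,1,0,1); (0,0,1,1,1); (0,1,1,0,1); (0,1,1,1,1)} — 4.
Total: 16 + 12 + 0 + 4 = 32.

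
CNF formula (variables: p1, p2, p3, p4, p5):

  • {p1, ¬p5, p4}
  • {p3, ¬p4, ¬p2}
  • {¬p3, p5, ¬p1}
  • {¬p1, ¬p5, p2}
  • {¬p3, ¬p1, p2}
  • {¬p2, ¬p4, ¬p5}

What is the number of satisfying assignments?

14

Split on p1, then p2.
  p1=T, p2=T: remaining (p3,p4,p5) ∈ {(F,F,F); (F,F,T); (T,F,T)} — 3.
  p1=T, p2=F: remaining (p3,p4,p5) ∈ {(F,F,F); (F,T,F)} — 2.
  p1=F, p2=T: remaining (p3,p4,p5) ∈ {(F,F,F); (T,F,F); (T,T,F)} — 3.
  p1=F, p2=F: p3 free; 3 ways for (p4,p5) × 2^1 = 6.
Total: 3 + 2 + 3 + 6 = 14.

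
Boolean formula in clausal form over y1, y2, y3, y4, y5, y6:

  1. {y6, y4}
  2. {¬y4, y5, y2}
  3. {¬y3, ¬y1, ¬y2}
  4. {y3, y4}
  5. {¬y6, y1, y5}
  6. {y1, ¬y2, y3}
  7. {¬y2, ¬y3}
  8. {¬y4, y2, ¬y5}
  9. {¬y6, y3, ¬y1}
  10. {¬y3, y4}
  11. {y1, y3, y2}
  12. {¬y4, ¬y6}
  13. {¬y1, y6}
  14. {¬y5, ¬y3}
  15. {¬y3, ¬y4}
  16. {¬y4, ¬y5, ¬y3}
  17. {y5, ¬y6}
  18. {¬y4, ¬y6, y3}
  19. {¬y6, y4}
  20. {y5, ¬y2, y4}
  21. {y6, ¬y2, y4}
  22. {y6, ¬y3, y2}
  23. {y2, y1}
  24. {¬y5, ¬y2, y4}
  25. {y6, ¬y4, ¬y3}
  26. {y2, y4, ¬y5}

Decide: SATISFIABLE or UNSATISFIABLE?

y4 = True:
  propagation gives y6=False, y1=False, y3=False, y2=False; an empty clause results — contradiction.
y4 = False:
  propagation gives y6=True; an empty clause results — contradiction.
Every branch closes, so no satisfying assignment exists.

UNSATISFIABLE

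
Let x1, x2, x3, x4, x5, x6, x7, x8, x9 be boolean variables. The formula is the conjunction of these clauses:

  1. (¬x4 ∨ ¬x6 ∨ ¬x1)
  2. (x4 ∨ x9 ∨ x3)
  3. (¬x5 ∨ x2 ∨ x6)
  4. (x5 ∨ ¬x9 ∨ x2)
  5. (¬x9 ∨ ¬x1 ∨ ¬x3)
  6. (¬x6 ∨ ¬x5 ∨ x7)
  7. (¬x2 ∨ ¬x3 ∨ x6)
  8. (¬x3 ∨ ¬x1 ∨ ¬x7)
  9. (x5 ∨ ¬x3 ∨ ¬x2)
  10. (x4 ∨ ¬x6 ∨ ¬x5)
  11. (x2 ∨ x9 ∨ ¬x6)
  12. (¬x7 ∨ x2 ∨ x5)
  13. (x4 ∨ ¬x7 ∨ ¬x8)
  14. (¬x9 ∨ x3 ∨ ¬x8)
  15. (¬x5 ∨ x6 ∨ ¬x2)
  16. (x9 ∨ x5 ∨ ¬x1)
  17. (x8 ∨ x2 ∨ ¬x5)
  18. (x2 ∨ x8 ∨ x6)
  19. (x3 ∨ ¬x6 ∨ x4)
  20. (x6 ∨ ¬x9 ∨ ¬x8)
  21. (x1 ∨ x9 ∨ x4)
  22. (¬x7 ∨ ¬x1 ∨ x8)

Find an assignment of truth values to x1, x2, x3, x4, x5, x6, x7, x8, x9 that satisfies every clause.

Set x1 = True and propagate.
Set x2 = True and propagate.
Set x3 = False and propagate.
For the remaining variables, x4 = False, x5 = False, x6 = False, x7 = False, x8 = False, x9 = True works.

x1=T, x2=T, x3=F, x4=F, x5=F, x6=F, x7=F, x8=F, x9=T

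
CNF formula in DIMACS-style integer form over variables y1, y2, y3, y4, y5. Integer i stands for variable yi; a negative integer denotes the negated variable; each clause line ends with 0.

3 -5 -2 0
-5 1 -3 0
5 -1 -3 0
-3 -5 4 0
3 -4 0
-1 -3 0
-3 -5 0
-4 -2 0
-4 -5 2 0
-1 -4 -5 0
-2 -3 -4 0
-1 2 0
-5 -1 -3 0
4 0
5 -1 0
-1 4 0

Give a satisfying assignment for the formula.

y1=False, y2=False, y3=True, y4=True, y5=False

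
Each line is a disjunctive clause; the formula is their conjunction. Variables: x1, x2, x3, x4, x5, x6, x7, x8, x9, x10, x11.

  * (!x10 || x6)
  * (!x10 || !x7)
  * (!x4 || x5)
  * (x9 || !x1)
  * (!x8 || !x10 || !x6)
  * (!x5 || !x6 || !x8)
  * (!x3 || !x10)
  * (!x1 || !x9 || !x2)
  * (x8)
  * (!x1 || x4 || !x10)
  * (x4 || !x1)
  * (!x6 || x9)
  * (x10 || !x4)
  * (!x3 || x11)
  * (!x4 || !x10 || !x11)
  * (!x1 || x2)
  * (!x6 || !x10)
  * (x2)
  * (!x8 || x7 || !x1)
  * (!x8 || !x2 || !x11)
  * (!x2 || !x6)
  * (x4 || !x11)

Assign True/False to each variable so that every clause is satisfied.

x1 = False, x2 = True, x3 = False, x4 = False, x5 = False, x6 = False, x7 = False, x8 = True, x9 = False, x10 = False, x11 = False

(x8) is a unit clause, so x8 = True.
The clause (x2) is unit: x2 must be True.
(!x11) is a unit clause, so x11 = False.
(!x3) is a unit clause, so x3 = False.
The clause (!x6) is unit: x6 must be False.
The clause (!x10) is unit: x10 must be False.
Unit propagation: (!x4) forces x4 = False.
(!x1) is a unit clause, so x1 = False.
x5, x7, x9 are now unconstrained; take x5 = False, x7 = False, x9 = False.
Every clause has at least one true literal under this assignment.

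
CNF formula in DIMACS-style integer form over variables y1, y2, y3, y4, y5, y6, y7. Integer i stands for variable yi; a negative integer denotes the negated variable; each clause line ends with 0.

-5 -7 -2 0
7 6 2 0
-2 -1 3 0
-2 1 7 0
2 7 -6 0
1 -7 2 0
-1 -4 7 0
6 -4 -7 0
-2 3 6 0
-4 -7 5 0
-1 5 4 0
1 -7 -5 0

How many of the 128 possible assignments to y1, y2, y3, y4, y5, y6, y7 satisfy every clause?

Case analysis on y7 and y2:
  y7=1, y2=1: remaining (y1,y3,y4,y5,y6) ∈ {(0,0,0,0,1); (0,1,0,0,0); (0,1,0,0,1)} — 3.
  y7=1, y2=0: y3 free; 3 ways for (y1,y4,y5,y6) × 2^1 = 6.
  y7=0, y2=1: remaining (y1,y3,y4,y5,y6) ∈ {(1,1,0,1,0); (1,1,0,1,1)} — 2.
  y7=0, y2=0: a clause becomes empty — 0.
Total: 3 + 6 + 2 + 0 = 11.

11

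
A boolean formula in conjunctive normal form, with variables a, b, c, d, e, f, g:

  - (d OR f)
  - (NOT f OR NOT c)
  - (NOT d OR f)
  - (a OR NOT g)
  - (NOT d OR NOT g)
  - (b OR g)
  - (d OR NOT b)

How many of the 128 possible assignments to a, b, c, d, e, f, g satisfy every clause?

6

The models are:
  a=0 b=1 c=0 d=1 e=0 f=1 g=0
  a=0 b=1 c=0 d=1 e=1 f=1 g=0
  a=1 b=0 c=0 d=0 e=0 f=1 g=1
  a=1 b=0 c=0 d=0 e=1 f=1 g=1
  a=1 b=1 c=0 d=1 e=0 f=1 g=0
  a=1 b=1 c=0 d=1 e=1 f=1 g=0
That's 6 in total.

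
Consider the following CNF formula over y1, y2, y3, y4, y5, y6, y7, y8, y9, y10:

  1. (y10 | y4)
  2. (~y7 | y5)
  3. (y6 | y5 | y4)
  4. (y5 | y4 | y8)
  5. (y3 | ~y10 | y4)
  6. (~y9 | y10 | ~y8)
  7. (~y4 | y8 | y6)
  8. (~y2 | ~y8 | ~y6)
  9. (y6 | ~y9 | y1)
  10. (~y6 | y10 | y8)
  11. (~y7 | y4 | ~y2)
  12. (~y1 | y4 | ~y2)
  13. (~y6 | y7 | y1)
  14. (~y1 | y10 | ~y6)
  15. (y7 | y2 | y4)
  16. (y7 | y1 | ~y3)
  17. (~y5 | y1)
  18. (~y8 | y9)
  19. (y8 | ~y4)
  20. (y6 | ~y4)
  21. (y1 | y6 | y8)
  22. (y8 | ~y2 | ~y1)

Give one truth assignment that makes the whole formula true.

y1 = 1, y2 = 0, y3 = 1, y4 = 1, y5 = 0, y6 = 1, y7 = 0, y8 = 1, y9 = 1, y10 = 1

Set y1 = True and propagate.
The remaining clauses are satisfied by y2 = False, y3 = True, y4 = True, y5 = False, y6 = True, y7 = False, y8 = True, y9 = True, y10 = True.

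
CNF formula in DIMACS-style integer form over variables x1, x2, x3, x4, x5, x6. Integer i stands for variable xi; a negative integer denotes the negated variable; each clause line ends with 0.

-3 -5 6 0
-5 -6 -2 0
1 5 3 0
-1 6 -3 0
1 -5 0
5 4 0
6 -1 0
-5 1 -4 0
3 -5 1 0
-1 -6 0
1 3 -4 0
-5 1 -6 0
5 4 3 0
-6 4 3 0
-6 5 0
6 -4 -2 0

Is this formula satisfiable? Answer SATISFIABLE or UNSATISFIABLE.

SATISFIABLE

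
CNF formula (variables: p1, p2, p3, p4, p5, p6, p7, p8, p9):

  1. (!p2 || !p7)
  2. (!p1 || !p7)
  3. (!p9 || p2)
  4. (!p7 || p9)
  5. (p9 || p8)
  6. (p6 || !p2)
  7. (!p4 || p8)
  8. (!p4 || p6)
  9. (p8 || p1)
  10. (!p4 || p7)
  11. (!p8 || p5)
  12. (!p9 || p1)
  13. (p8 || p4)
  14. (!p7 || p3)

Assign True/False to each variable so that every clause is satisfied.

p1 = 1, p2 = 1, p3 = 0, p4 = 0, p5 = 1, p6 = 1, p7 = 0, p8 = 1, p9 = 1

Check each clause:
  1. (!p7 || !p2) — !p7 is true.
  2. (!p1 || !p7) — !p7 is true.
  3. (!p9 || p2) — p2 is true.
  4. (p9 || !p7) — !p7 is true.
  5. (p9 || p8) — p8 is true.
  6. (!p2 || p6) — p6 is true.
  7. (p8 || !p4) — p8 is true.
  8. (p6 || !p4) — !p4 is true.
  9. (p1 || p8) — p8 is true.
  10. (!p4 || p7) — !p4 is true.
  11. (!p8 || p5) — p5 is true.
  12. (p1 || !p9) — p1 is true.
  13. (p4 || p8) — p8 is true.
  14. (p3 || !p7) — !p7 is true.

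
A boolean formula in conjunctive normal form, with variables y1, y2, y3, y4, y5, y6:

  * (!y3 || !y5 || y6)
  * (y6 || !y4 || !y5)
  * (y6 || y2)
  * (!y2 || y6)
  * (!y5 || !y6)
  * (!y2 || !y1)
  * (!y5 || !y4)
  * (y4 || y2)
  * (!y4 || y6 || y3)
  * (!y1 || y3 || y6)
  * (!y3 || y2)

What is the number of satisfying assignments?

6

Satisfying assignments:
  y1=0 y2=0 y3=0 y4=1 y5=0 y6=1
  y1=0 y2=1 y3=0 y4=0 y5=0 y6=1
  y1=0 y2=1 y3=0 y4=1 y5=0 y6=1
  y1=0 y2=1 y3=1 y4=0 y5=0 y6=1
  y1=0 y2=1 y3=1 y4=1 y5=0 y6=1
  y1=1 y2=0 y3=0 y4=1 y5=0 y6=1
That's 6 in total.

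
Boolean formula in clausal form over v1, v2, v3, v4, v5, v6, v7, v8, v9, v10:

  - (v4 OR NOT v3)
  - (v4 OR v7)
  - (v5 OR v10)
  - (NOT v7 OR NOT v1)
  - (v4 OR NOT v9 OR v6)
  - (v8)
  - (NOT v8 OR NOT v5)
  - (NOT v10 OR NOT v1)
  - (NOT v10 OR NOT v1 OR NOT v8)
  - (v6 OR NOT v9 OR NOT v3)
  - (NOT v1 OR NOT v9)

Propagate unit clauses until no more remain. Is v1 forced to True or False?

(v8) is a unit clause: v8 = True.
In (NOT v8 OR NOT v5), NOT v8 is now false; NOT v5 must hold, so v5 = False.
(v10 OR v5) with v5 = False leaves only v10, so v10 = True.
(NOT v1 OR NOT v10): since v10 = True, the clause reduces to (NOT v1). v1 = False.

False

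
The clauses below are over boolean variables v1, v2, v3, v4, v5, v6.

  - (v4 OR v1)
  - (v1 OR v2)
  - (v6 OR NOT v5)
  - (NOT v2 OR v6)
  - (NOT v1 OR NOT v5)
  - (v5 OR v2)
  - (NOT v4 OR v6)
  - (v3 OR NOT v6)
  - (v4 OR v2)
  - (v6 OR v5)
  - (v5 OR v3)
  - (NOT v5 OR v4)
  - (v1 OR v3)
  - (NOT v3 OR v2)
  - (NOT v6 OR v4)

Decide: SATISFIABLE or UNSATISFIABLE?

SATISFIABLE

Set v1 = False and propagate.
  then v4 is forced to True.
  then v2 is forced to True.
  then v6 is forced to True.
  then v3 is forced to True.
v5 is now unconstrained; take v5 = False.
Every clause has at least one true literal under this assignment.
So v1=F  v2=T  v3=T  v4=T  v5=F  v6=T is a satisfying assignment.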